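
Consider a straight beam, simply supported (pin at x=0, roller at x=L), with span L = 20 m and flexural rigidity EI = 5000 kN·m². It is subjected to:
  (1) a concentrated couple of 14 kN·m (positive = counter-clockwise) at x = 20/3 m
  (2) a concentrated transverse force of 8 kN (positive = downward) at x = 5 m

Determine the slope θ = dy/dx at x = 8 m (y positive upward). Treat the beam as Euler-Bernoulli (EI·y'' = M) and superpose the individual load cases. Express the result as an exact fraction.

Load 1 — applied couple M₀=14 kN·m at a=20/3 m (b=L-a=40/3):
  θ_1 = (M₀x²/(2L)-M₀(x-a)+C₁)/EI  [x>a] with C₁=M₀(3b²-L²)/(6L)=140/9 = (14·8²/(2·20)-14·(8-(20/3))+(140/9))/5000 = 217/56250 rad
Load 2 — point force P=8 kN at a=5 m (b=L-a=15):
  θ_2 = -Pa(2L²-6Lx+3x²+a²)/(6LEI)  [x>a] = -8·5·(2·20²-6·20·8+3·8²+5²)/(6·20·5000) = -19/5000 rad
Superposition: θ = Σ θ_i = 13/225000 rad ≈ 0.000058 rad

θ(8) = 13/225000 rad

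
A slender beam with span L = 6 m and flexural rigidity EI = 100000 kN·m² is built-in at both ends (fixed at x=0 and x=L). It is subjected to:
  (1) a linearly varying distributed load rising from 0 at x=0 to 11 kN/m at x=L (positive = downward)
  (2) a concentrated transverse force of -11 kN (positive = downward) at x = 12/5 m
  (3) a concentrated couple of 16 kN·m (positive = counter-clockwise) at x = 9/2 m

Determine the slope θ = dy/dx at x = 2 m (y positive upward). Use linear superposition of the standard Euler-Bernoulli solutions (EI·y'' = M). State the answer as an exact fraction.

Load 1 — triangular load w₀=11 kN/m (0→w₀ over full span):
  θ_1 = -w₀(2x(L-x)(L-2x)(x+2L)+x²(L-x)²)/(120LEI) = -11·(2·2·(6-2)·(6-2·2)·(2+2·6)+2²·(6-2)²)/(120·6·100000) = -11/140625 rad
Load 2 — point force P=-11 kN at a=12/5 m (b=L-a=18/5):
  θ_2 = -Pb²x(2aL-(3a+b)x)/(2L³EI)  [x≤a] = -(-11)·(18/5)²·2·(2·(12/5)·6-(3·(12/5)+(18/5))·2)/(2·6³·100000) = 297/6250000 rad
Load 3 — applied couple M₀=16 kN·m at a=9/2 m (b=L-a=3/2):
  θ_3 = (R_Ax²/2 - M_Ax)/EI  [x≤a] with R_A=3, M_A=5 = (3·2²/2 - 5·2)/100000 = -1/25000 rad
Superposition: θ = Σ θ_i = -3977/56250000 rad ≈ -0.000071 rad

θ(2) = -3977/56250000 rad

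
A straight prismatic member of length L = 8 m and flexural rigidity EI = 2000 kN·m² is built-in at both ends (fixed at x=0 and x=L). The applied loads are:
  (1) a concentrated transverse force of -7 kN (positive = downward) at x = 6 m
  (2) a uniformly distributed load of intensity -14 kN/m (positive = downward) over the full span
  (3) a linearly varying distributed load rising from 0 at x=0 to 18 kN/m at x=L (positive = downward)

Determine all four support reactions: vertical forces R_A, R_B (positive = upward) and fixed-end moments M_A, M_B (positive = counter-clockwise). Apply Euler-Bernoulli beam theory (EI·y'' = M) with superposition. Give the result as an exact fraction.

R_A = -5679/160 kN, M_A = -4667/120 kN·m, R_B = -1841/160 kN, M_B = 2993/120 kN·m

Load 1 — point force P=-7 kN at a=6 m (b=L-a=2):
  R_A = Pb²(3a+b)/L³ = (-7)·2²·(3·6+2)/8³ = -35/32 kN
  M_A = Pab²/L² = (-7)·6·2²/8² = -21/8 kN·m
  R_B = Pa²(a+3b)/L³ = (-7)·6²·(6+3·2)/8³ = -189/32 kN
  M_B = -Pa²b/L² = -(-7)·6²·2/8² = 63/8 kN·m
Load 2 — uniform load w=-14 kN/m over full span:
  R_A = wL/2 = (-14)·8/2 = -56 kN
  M_A = wL²/12 = (-14)·8²/12 = -224/3 kN·m
  R_B = wL/2 = (-14)·8/2 = -56 kN
  M_B = -wL²/12 = -(-14)·8²/12 = 224/3 kN·m
Load 3 — triangular load w₀=18 kN/m (0→w₀ over full span):
  R_A = 3w₀L/20 = 3·18·8/20 = 108/5 kN
  M_A = w₀L²/30 = 18·8²/30 = 192/5 kN·m
  R_B = 7w₀L/20 = 7·18·8/20 = 252/5 kN
  M_B = -w₀L²/20 = -18·8²/20 = -288/5 kN·m
Superposition: R_A = -5679/160 kN, M_A = -4667/120 kN·m, R_B = -1841/160 kN, M_B = 2993/120 kN·m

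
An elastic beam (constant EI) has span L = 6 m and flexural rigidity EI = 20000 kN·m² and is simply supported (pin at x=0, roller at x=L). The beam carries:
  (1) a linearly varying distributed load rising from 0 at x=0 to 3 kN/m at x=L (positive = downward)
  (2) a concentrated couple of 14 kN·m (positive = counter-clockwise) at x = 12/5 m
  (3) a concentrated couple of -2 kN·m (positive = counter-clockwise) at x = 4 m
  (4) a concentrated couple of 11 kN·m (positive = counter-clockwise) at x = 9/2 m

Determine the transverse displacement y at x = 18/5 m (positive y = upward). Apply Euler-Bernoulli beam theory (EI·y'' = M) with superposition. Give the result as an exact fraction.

y(18/5) = -3520803/2500000000 m

Load 1 — triangular load w₀=3 kN/m (0→w₀ over full span):
  y_1 = -w₀x(7L⁴-10L²x²+3x⁴)/(360LEI) = -3·(18/5)·(7·6⁴-10·6²·(18/5)²+3·(18/5)⁴)/(360·6·20000) = -11988/9765625 m
Load 2 — applied couple M₀=14 kN·m at a=12/5 m (b=L-a=18/5):
  y_2 = (M₀x³/(6L)-M₀(x-a)²/2+C₁x)/EI  [x>a] with C₁=M₀(3b²-L²)/(6L)=28/25 = (14·(18/5)³/(6·6)-14·((18/5)-(12/5))²/2+(28/25)·(18/5))/20000 = 189/312500 m
Load 3 — applied couple M₀=-2 kN·m at a=4 m (b=L-a=2):
  y_3 = (M₀x³/(6L)+C₁x)/EI  [x≤a] with C₁=M₀(3b²-L²)/(6L)=4/3 = ((-2)·(18/5)³/(6·6)+(4/3)·(18/5))/20000 = 69/625000 m
Load 4 — applied couple M₀=11 kN·m at a=9/2 m (b=L-a=3/2):
  y_4 = (M₀x³/(6L)+C₁x)/EI  [x≤a] with C₁=M₀(3b²-L²)/(6L)=-143/16 = (11·(18/5)³/(6·6)+(-143/16)·(18/5))/20000 = -17919/20000000 m
Superposition: y = Σ y_i = -3520803/2500000000 m ≈ -0.001408 m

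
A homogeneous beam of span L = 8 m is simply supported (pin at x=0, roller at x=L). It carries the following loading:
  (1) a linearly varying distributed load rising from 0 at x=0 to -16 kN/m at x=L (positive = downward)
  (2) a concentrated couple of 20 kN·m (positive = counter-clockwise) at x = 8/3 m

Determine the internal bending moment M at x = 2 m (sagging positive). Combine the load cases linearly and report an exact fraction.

Load 1 — triangular load w₀=-16 kN/m (0→w₀ over full span):
  M_1 = w₀Lx/6 - w₀x³/(6L) = (-16)·8·2/6 - (-16)·2³/(6·8) = -40 kN·m
Load 2 — applied couple M₀=20 kN·m at a=8/3 m (b=L-a=16/3):
  M_2 = M₀x/L  [x≤a] = 20·2/8 = 5 kN·m
Superposition: M = Σ M_i = -35 kN·m ≈ -35.000000 kN·m

M(2) = -35 kN·m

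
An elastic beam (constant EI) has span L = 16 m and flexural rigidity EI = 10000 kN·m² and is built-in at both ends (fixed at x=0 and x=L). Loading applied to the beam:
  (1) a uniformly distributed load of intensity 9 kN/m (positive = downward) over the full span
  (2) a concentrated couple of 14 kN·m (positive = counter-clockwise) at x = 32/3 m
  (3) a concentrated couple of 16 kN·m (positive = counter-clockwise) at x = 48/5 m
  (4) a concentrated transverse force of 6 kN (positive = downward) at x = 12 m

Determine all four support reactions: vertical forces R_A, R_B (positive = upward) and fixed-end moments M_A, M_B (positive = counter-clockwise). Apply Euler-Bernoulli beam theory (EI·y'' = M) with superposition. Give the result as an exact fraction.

Load 1 — uniform load w=9 kN/m over full span:
  R_A = wL/2 = 9·16/2 = 72 kN
  M_A = wL²/12 = 9·16²/12 = 192 kN·m
  R_B = wL/2 = 9·16/2 = 72 kN
  M_B = -wL²/12 = -9·16²/12 = -192 kN·m
Load 2 — applied couple M₀=14 kN·m at a=32/3 m (b=L-a=16/3):
  R_A = 6M₀ab/L³ = 6·14·(32/3)·(16/3)/16³ = 7/6 kN
  M_A = M₀b(2a-b)/L² = 14·(16/3)·(2·(32/3)-(16/3))/16² = 14/3 kN·m
  R_B = -6M₀ab/L³ = -6·14·(32/3)·(16/3)/16³ = -7/6 kN
  M_B = M₀a(2b-a)/L² = 14·(32/3)·(2·(16/3)-(32/3))/16² = 0 kN·m
Load 3 — applied couple M₀=16 kN·m at a=48/5 m (b=L-a=32/5):
  R_A = 6M₀ab/L³ = 6·16·(48/5)·(32/5)/16³ = 36/25 kN
  M_A = M₀b(2a-b)/L² = 16·(32/5)·(2·(48/5)-(32/5))/16² = 128/25 kN·m
  R_B = -6M₀ab/L³ = -6·16·(48/5)·(32/5)/16³ = -36/25 kN
  M_B = M₀a(2b-a)/L² = 16·(48/5)·(2·(32/5)-(48/5))/16² = 48/25 kN·m
Load 4 — point force P=6 kN at a=12 m (b=L-a=4):
  R_A = Pb²(3a+b)/L³ = 6·4²·(3·12+4)/16³ = 15/16 kN
  M_A = Pab²/L² = 6·12·4²/16² = 9/2 kN·m
  R_B = Pa²(a+3b)/L³ = 6·12²·(12+3·4)/16³ = 81/16 kN
  M_B = -Pa²b/L² = -6·12²·4/16² = -27/2 kN·m
Superposition: R_A = 90653/1200 kN, M_A = 30943/150 kN·m, R_B = 89347/1200 kN, M_B = -10179/50 kN·m

R_A = 90653/1200 kN, M_A = 30943/150 kN·m, R_B = 89347/1200 kN, M_B = -10179/50 kN·m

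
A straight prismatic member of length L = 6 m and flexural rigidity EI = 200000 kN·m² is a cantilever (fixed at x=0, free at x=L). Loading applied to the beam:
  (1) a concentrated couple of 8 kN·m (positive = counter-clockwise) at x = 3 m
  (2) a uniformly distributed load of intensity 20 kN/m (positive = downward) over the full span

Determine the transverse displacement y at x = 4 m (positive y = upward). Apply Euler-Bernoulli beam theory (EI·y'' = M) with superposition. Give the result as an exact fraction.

y(4) = -263/30000 m

Load 1 — applied couple M₀=8 kN·m at a=3 m (b=L-a=3):
  y_1 = M₀a(2x-a)/(2EI)  [x>a] = 8·3·(2·4-3)/(2·200000) = 3/10000 m
Load 2 — uniform load w=20 kN/m over full span:
  y_2 = -wx²(x²-4Lx+6L²)/(24EI) = -20·4²·(4²-4·6·4+6·6²)/(24·200000) = -17/1875 m
Superposition: y = Σ y_i = -263/30000 m ≈ -0.008767 m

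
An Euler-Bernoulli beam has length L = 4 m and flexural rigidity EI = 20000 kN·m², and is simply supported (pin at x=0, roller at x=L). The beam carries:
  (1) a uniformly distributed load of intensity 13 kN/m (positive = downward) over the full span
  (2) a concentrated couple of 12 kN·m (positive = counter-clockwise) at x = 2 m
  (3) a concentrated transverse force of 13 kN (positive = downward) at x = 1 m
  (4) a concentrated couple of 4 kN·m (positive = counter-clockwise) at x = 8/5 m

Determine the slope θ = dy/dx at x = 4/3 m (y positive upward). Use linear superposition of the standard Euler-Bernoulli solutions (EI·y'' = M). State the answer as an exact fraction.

θ(4/3) = -297319/324000000 rad

Load 1 — uniform load w=13 kN/m over full span:
  θ_1 = -w(L³-6Lx²+4x³)/(24EI) = -13·(4³-6·4·(4/3)²+4·(4/3)³)/(24·20000) = -169/202500 rad
Load 2 — applied couple M₀=12 kN·m at a=2 m (b=L-a=2):
  θ_2 = (M₀x²/(2L)+C₁)/EI  [x≤a] with C₁=M₀(3b²-L²)/(6L)=-2 = (12·(4/3)²/(2·4)+(-2))/20000 = 1/30000 rad
Load 3 — point force P=13 kN at a=1 m (b=L-a=3):
  θ_3 = -Pa(2L²-6Lx+3x²+a²)/(6LEI)  [x>a] = -13·1·(2·4²-6·4·(4/3)+3·(4/3)²+1²)/(6·4·20000) = -247/1440000 rad
Load 4 — applied couple M₀=4 kN·m at a=8/5 m (b=L-a=12/5):
  θ_4 = (M₀x²/(2L)+C₁)/EI  [x≤a] with C₁=M₀(3b²-L²)/(6L)=16/75 = (4·(4/3)²/(2·4)+(16/75))/20000 = 31/562500 rad
Superposition: θ = Σ θ_i = -297319/324000000 rad ≈ -0.000918 rad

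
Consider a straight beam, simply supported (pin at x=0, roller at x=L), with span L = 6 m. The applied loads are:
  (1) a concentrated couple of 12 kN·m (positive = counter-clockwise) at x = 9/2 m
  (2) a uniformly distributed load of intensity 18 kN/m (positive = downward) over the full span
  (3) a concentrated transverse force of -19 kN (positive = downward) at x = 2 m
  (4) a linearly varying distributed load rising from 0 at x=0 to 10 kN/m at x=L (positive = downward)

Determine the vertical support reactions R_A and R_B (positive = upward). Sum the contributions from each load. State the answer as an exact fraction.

R_A = 160/3 kN, R_B = 197/3 kN

Load 1 — applied couple M₀=12 kN·m at a=9/2 m (b=L-a=3/2):
  R_A = M₀/L = 12/6 = 2 kN
  R_B = -M₀/L = -12/6 = -2 kN
Load 2 — uniform load w=18 kN/m over full span:
  R_A = wL/2 = 18·6/2 = 54 kN
  R_B = wL/2 = 18·6/2 = 54 kN
Load 3 — point force P=-19 kN at a=2 m (b=L-a=4):
  R_A = Pb/L = (-19)·4/6 = -38/3 kN
  R_B = Pa/L = (-19)·2/6 = -19/3 kN
Load 4 — triangular load w₀=10 kN/m (0→w₀ over full span):
  R_A = w₀L/6 = 10·6/6 = 10 kN
  R_B = w₀L/3 = 10·6/3 = 20 kN
Superposition: R_A = 160/3 kN, R_B = 197/3 kN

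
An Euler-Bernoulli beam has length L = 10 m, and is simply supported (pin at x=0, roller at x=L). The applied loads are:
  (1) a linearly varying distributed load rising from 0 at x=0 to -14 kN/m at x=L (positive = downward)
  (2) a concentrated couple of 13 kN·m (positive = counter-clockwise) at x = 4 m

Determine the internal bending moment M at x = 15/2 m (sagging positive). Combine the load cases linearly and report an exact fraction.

M(15/2) = -1277/16 kN·m

Load 1 — triangular load w₀=-14 kN/m (0→w₀ over full span):
  M_1 = w₀Lx/6 - w₀x³/(6L) = (-14)·10·(15/2)/6 - (-14)·(15/2)³/(6·10) = -1225/16 kN·m
Load 2 — applied couple M₀=13 kN·m at a=4 m (b=L-a=6):
  M_2 = M₀x/L - M₀  [x>a] = 13·(15/2)/10 - 13 = -13/4 kN·m
Superposition: M = Σ M_i = -1277/16 kN·m ≈ -79.812500 kN·m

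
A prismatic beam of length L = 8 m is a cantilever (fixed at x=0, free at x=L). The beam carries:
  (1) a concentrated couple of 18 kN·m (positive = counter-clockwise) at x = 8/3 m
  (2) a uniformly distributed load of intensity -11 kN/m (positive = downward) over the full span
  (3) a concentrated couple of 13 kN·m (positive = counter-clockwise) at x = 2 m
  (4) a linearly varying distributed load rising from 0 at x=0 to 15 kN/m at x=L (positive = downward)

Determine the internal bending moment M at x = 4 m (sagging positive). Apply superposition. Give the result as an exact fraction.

Load 1 — applied couple M₀=18 kN·m at a=8/3 m (b=L-a=16/3):
  M_1 = 0  [x>a] = 0 kN·m
Load 2 — uniform load w=-11 kN/m over full span:
  M_2 = -w(L-x)²/2 = -(-11)·(8-4)²/2 = 88 kN·m
Load 3 — applied couple M₀=13 kN·m at a=2 m (b=L-a=6):
  M_3 = 0  [x>a] = 0 kN·m
Load 4 — triangular load w₀=15 kN/m (0→w₀ over full span):
  M_4 = w₀Lx/2 - w₀L²/3 - w₀x³/(6L) = 15·8·4/2 - 15·8²/3 - 15·4³/(6·8) = -100 kN·m
Superposition: M = Σ M_i = -12 kN·m ≈ -12.000000 kN·m

M(4) = -12 kN·m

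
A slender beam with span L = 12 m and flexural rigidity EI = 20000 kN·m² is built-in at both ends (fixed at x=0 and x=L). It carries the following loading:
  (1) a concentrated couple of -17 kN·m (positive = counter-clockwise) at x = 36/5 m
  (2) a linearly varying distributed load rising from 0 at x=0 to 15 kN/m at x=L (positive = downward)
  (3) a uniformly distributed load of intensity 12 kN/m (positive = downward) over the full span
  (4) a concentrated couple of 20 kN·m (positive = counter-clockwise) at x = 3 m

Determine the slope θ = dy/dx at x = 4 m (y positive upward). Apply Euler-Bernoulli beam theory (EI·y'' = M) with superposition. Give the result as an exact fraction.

Load 1 — applied couple M₀=-17 kN·m at a=36/5 m (b=L-a=24/5):
  θ_1 = (R_Ax²/2 - M_Ax)/EI  [x≤a] with R_A=-51/25, M_A=-136/25 = ((-51/25)·4²/2 - (-136/25)·4)/20000 = 17/62500 rad
Load 2 — triangular load w₀=15 kN/m (0→w₀ over full span):
  θ_2 = -w₀(2x(L-x)(L-2x)(x+2L)+x²(L-x)²)/(120LEI) = -15·(2·4·(12-4)·(12-2·4)·(4+2·12)+4²·(12-4)²)/(120·12·20000) = -8/1875 rad
Load 3 — uniform load w=12 kN/m over full span:
  θ_3 = -wx(L-x)(L-2x)/(12EI) = -12·4·(12-4)·(12-2·4)/(12·20000) = -4/625 rad
Load 4 — applied couple M₀=20 kN·m at a=3 m (b=L-a=9):
  θ_4 = (R_Ax²/2 - M_Ax - M₀(x-a))/EI  [x>a] with R_A=15/8, M_A=-15/4 = ((15/8)·4²/2 - (-15/4)·4 - 20·(4-3))/20000 = 1/2000 rad
Superposition: θ = Σ θ_i = -7421/750000 rad ≈ -0.009895 rad

θ(4) = -7421/750000 rad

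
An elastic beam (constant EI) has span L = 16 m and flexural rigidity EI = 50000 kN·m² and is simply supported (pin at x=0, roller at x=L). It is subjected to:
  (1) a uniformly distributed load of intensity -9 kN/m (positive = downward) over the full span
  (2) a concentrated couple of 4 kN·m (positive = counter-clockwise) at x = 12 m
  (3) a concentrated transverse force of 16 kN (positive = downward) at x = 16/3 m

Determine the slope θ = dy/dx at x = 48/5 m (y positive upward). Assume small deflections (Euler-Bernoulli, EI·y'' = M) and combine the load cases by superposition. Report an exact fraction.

Load 1 — uniform load w=-9 kN/m over full span:
  θ_1 = -w(L³-6Lx²+4x³)/(24EI) = -(-9)·(16³-6·16·(48/5)²+4·(48/5)³)/(24·50000) = -3552/390625 rad
Load 2 — applied couple M₀=4 kN·m at a=12 m (b=L-a=4):
  θ_2 = (M₀x²/(2L)+C₁)/EI  [x≤a] with C₁=M₀(3b²-L²)/(6L)=-26/3 = (4·(48/5)²/(2·16)+(-26/3))/50000 = 107/1875000 rad
Load 3 — point force P=16 kN at a=16/3 m (b=L-a=32/3):
  θ_3 = -Pa(2L²-6Lx+3x²+a²)/(6LEI)  [x>a] = -16·(16/3)·(2·16²-6·16·(48/5)+3·(48/5)²+(16/3)²)/(6·16·50000) = 11776/6328125 rad
Superposition: θ = Σ θ_i = -1816211/253125000 rad ≈ -0.007175 rad

θ(48/5) = -1816211/253125000 rad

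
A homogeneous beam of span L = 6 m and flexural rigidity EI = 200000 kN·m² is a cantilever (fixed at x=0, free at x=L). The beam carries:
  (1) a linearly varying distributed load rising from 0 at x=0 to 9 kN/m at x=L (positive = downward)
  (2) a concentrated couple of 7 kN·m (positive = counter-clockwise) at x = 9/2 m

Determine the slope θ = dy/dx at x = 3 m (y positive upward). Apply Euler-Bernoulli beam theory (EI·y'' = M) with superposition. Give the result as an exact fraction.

Load 1 — triangular load w₀=9 kN/m (0→w₀ over full span):
  θ_1 = (w₀Lx²/4-w₀L²x/3-w₀x⁴/(24L))/EI = (9·6·3²/4-9·6²·3/3-9·3⁴/(24·6))/200000 = -3321/3200000 rad
Load 2 — applied couple M₀=7 kN·m at a=9/2 m (b=L-a=3/2):
  θ_2 = M₀x/EI  [x≤a] = 7·3/200000 = 21/200000 rad
Superposition: θ = Σ θ_i = -597/640000 rad ≈ -0.000933 rad

θ(3) = -597/640000 rad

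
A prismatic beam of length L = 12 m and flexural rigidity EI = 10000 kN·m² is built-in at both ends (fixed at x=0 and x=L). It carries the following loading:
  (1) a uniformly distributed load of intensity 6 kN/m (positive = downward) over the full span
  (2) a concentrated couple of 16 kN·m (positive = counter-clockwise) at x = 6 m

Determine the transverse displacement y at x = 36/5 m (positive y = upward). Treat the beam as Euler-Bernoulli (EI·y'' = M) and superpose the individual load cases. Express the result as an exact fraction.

Load 1 — uniform load w=6 kN/m over full span:
  y_1 = -wx²(L-x)²/(24EI) = -6·(36/5)²·(12-(36/5))²/(24·10000) = -11664/390625 m
Load 2 — applied couple M₀=16 kN·m at a=6 m (b=L-a=6):
  y_2 = (R_Ax³/6 - M_Ax²/2 - M₀(x-a)²/2)/EI  [x>a] with R_A=2, M_A=4 = (2·(36/5)³/6 - 4·(36/5)²/2 - 16·((36/5)-6)²/2)/10000 = 72/78125 m
Superposition: y = Σ y_i = -11304/390625 m ≈ -0.028938 m

y(36/5) = -11304/390625 m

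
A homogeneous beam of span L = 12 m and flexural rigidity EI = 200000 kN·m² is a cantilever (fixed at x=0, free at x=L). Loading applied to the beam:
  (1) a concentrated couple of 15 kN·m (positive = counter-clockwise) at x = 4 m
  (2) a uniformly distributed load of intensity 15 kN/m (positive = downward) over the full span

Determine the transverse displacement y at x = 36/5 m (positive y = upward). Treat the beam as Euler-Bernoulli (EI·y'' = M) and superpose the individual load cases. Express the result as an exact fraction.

y(36/5) = -283809/3125000 m

Load 1 — applied couple M₀=15 kN·m at a=4 m (b=L-a=8):
  y_1 = M₀a(2x-a)/(2EI)  [x>a] = 15·4·(2·(36/5)-4)/(2·200000) = 39/25000 m
Load 2 — uniform load w=15 kN/m over full span:
  y_2 = -wx²(x²-4Lx+6L²)/(24EI) = -15·(36/5)²·((36/5)²-4·12·(36/5)+6·12²)/(24·200000) = -72171/781250 m
Superposition: y = Σ y_i = -283809/3125000 m ≈ -0.090819 m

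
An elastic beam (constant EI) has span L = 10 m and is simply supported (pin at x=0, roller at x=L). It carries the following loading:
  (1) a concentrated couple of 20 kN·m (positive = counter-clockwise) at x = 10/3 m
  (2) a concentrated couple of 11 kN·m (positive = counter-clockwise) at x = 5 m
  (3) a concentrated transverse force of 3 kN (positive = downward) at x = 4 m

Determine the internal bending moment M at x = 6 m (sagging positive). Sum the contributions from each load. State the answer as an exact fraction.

Load 1 — applied couple M₀=20 kN·m at a=10/3 m (b=L-a=20/3):
  M_1 = M₀x/L - M₀  [x>a] = 20·6/10 - 20 = -8 kN·m
Load 2 — applied couple M₀=11 kN·m at a=5 m (b=L-a=5):
  M_2 = M₀x/L - M₀  [x>a] = 11·6/10 - 11 = -22/5 kN·m
Load 3 — point force P=3 kN at a=4 m (b=L-a=6):
  M_3 = Pa(L-x)/L  [x>a] = 3·4·(10-6)/10 = 24/5 kN·m
Superposition: M = Σ M_i = -38/5 kN·m ≈ -7.600000 kN·m

M(6) = -38/5 kN·m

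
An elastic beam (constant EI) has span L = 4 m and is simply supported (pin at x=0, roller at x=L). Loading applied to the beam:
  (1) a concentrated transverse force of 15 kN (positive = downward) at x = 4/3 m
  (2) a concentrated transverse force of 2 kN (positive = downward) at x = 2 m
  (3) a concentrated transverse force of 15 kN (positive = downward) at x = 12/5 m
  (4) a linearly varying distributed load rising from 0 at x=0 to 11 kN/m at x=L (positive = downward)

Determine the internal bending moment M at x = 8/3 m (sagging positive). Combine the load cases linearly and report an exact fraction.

Load 1 — point force P=15 kN at a=4/3 m (b=L-a=8/3):
  M_1 = Pa(L-x)/L  [x>a] = 15·(4/3)·(4-(8/3))/4 = 20/3 kN·m
Load 2 — point force P=2 kN at a=2 m (b=L-a=2):
  M_2 = Pa(L-x)/L  [x>a] = 2·2·(4-(8/3))/4 = 4/3 kN·m
Load 3 — point force P=15 kN at a=12/5 m (b=L-a=8/5):
  M_3 = Pa(L-x)/L  [x>a] = 15·(12/5)·(4-(8/3))/4 = 12 kN·m
Load 4 — triangular load w₀=11 kN/m (0→w₀ over full span):
  M_4 = w₀Lx/6 - w₀x³/(6L) = 11·4·(8/3)/6 - 11·(8/3)³/(6·4) = 880/81 kN·m
Superposition: M = Σ M_i = 2500/81 kN·m ≈ 30.864198 kN·m

M(8/3) = 2500/81 kN·m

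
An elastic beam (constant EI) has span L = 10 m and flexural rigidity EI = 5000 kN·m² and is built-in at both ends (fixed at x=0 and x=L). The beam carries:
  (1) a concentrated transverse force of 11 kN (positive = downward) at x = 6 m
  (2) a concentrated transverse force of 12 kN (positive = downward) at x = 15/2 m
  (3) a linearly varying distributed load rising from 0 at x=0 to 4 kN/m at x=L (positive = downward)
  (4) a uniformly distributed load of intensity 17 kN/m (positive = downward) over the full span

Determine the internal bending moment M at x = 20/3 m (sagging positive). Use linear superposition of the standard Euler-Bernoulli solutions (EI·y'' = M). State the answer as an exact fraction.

M(20/3) = 1116679/16200 kN·m

Load 1 — point force P=11 kN at a=6 m (b=L-a=4):
  M_1 = Pa²(a+3b)(L-x)/L³ - Pa²b/L²  [x>a] = 11·6²·(6+3·4)·(10-(20/3))/10³ - 11·6²·4/10² = 198/25 kN·m
Load 2 — point force P=12 kN at a=15/2 m (b=L-a=5/2):
  M_2 = Pb²(3a+b)x/L³ - Pab²/L²  [x≤a] = 12·(5/2)²·(3·(15/2)+(5/2))·(20/3)/10³ - 12·(15/2)·(5/2)²/10² = 55/8 kN·m
Load 3 — triangular load w₀=4 kN/m (0→w₀ over full span):
  M_3 = 3w₀Lx/20 - w₀L²/30 - w₀x³/(6L) = 3·4·10·(20/3)/20 - 4·10²/30 - 4·(20/3)³/(6·10) = 560/81 kN·m
Load 4 — uniform load w=17 kN/m over full span:
  M_4 = wLx/2 - wL²/12 - wx²/2 = 17·10·(20/3)/2 - 17·10²/12 - 17·(20/3)²/2 = 425/9 kN·m
Superposition: M = Σ M_i = 1116679/16200 kN·m ≈ 68.930802 kN·m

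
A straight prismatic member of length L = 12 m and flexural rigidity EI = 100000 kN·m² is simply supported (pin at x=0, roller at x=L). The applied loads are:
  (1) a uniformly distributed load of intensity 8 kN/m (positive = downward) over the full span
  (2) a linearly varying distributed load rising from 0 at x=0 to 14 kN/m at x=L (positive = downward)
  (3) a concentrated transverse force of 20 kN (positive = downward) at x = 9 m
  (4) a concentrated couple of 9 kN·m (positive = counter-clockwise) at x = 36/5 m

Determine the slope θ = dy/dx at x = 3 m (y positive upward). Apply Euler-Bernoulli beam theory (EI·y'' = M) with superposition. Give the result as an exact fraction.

Load 1 — uniform load w=8 kN/m over full span:
  θ_1 = -w(L³-6Lx²+4x³)/(24EI) = -8·(12³-6·12·3²+4·3³)/(24·100000) = -99/25000 rad
Load 2 — triangular load w₀=14 kN/m (0→w₀ over full span):
  θ_2 = -w₀(7L⁴-30L²x²+15x⁴)/(360LEI) = -14·(7·12⁴-30·12²·3²+15·3⁴)/(360·12·100000) = -27867/8000000 rad
Load 3 — point force P=20 kN at a=9 m (b=L-a=3):
  θ_3 = -Pb(L²-b²-3x²)/(6LEI)  [x≤a] = -20·3·(12²-3²-3·3²)/(6·12·100000) = -9/10000 rad
Load 4 — applied couple M₀=9 kN·m at a=36/5 m (b=L-a=24/5):
  θ_4 = (M₀x²/(2L)+C₁)/EI  [x≤a] with C₁=M₀(3b²-L²)/(6L)=-234/25 = (9·3²/(2·12)+(-234/25))/100000 = -1197/20000000 rad
Superposition: θ = Σ θ_i = -336129/40000000 rad ≈ -0.008403 rad

θ(3) = -336129/40000000 rad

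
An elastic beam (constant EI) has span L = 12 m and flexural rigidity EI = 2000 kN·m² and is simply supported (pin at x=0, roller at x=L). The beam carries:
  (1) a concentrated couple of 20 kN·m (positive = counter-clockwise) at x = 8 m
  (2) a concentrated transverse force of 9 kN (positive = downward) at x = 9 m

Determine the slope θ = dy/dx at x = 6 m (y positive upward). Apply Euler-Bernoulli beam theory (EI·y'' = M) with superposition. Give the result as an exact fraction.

θ(6) = -163/48000 rad

Load 1 — applied couple M₀=20 kN·m at a=8 m (b=L-a=4):
  θ_1 = (M₀x²/(2L)+C₁)/EI  [x≤a] with C₁=M₀(3b²-L²)/(6L)=-80/3 = (20·6²/(2·12)+(-80/3))/2000 = 1/600 rad
Load 2 — point force P=9 kN at a=9 m (b=L-a=3):
  θ_2 = -Pb(L²-b²-3x²)/(6LEI)  [x≤a] = -9·3·(12²-3²-3·6²)/(6·12·2000) = -81/16000 rad
Superposition: θ = Σ θ_i = -163/48000 rad ≈ -0.003396 rad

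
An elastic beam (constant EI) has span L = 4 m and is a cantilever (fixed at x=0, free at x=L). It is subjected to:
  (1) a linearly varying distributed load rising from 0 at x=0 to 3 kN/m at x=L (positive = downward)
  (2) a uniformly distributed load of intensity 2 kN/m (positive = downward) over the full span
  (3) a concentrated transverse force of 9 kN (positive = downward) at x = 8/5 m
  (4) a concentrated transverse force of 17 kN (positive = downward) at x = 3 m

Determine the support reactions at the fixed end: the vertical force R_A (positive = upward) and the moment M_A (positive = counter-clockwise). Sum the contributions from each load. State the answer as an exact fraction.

Load 1 — triangular load w₀=3 kN/m (0→w₀ over full span):
  R_A = w₀L/2 = 3·4/2 = 6 kN
  M_A = w₀L²/3 = 3·4²/3 = 16 kN·m
Load 2 — uniform load w=2 kN/m over full span:
  R_A = wL = 2·4 = 8 kN
  M_A = wL²/2 = 2·4²/2 = 16 kN·m
Load 3 — point force P=9 kN at a=8/5 m (b=L-a=12/5):
  R_A = P = 9 kN
  M_A = Pa = 9·(8/5) = 72/5 kN·m
Load 4 — point force P=17 kN at a=3 m (b=L-a=1):
  R_A = P = 17 kN
  M_A = Pa = 17·3 = 51 kN·m
Superposition: R_A = 40 kN, M_A = 487/5 kN·m

R_A = 40 kN, M_A = 487/5 kN·m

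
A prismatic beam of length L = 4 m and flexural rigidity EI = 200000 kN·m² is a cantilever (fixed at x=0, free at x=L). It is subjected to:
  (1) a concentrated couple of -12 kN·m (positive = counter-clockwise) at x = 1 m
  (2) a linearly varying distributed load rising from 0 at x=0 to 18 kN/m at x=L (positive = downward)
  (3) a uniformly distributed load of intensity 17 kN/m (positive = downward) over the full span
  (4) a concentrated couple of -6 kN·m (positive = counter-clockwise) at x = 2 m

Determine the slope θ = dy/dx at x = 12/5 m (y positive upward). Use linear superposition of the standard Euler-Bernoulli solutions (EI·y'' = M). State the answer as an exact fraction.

Load 1 — applied couple M₀=-12 kN·m at a=1 m (b=L-a=3):
  θ_1 = M₀a/EI  [x>a] = (-12)·1/200000 = -3/50000 rad
Load 2 — triangular load w₀=18 kN/m (0→w₀ over full span):
  θ_2 = (w₀Lx²/4-w₀L²x/3-w₀x⁴/(24L))/EI = (18·4·(12/5)²/4-18·4²·(12/5)/3-18·(12/5)⁴/(24·4))/200000 = -5193/7812500 rad
Load 3 — uniform load w=17 kN/m over full span:
  θ_3 = -wx(x²-3Lx+3L²)/(6EI) = -17·(12/5)·((12/5)²-3·4·(12/5)+3·4²)/(6·200000) = -663/781250 rad
Load 4 — applied couple M₀=-6 kN·m at a=2 m (b=L-a=2):
  θ_4 = M₀a/EI  [x>a] = (-6)·2/200000 = -3/50000 rad
Superposition: θ = Σ θ_i = -25521/15625000 rad ≈ -0.001633 rad

θ(12/5) = -25521/15625000 rad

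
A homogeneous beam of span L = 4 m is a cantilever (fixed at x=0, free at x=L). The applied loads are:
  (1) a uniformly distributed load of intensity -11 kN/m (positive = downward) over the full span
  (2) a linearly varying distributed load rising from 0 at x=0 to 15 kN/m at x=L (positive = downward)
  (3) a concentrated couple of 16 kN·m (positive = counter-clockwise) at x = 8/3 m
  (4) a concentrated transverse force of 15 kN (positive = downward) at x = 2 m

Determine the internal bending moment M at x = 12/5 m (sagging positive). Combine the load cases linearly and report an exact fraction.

Load 1 — uniform load w=-11 kN/m over full span:
  M_1 = -w(L-x)²/2 = -(-11)·(4-(12/5))²/2 = 352/25 kN·m
Load 2 — triangular load w₀=15 kN/m (0→w₀ over full span):
  M_2 = w₀Lx/2 - w₀L²/3 - w₀x³/(6L) = 15·4·(12/5)/2 - 15·4²/3 - 15·(12/5)³/(6·4) = -416/25 kN·m
Load 3 — applied couple M₀=16 kN·m at a=8/3 m (b=L-a=4/3):
  M_3 = M₀  [x≤a] = 16 = 16 kN·m
Load 4 — point force P=15 kN at a=2 m (b=L-a=2):
  M_4 = 0  [x>a] = 0 kN·m
Superposition: M = Σ M_i = 336/25 kN·m ≈ 13.440000 kN·m

M(12/5) = 336/25 kN·m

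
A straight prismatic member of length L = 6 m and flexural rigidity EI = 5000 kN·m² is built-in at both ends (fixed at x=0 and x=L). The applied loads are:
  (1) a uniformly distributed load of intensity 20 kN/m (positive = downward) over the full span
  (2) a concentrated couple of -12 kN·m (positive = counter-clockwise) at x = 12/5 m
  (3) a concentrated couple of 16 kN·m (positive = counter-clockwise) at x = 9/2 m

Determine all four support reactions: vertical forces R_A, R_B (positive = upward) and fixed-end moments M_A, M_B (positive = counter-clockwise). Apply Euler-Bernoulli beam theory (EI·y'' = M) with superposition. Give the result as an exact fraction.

Load 1 — uniform load w=20 kN/m over full span:
  R_A = wL/2 = 20·6/2 = 60 kN
  M_A = wL²/12 = 20·6²/12 = 60 kN·m
  R_B = wL/2 = 20·6/2 = 60 kN
  M_B = -wL²/12 = -20·6²/12 = -60 kN·m
Load 2 — applied couple M₀=-12 kN·m at a=12/5 m (b=L-a=18/5):
  R_A = 6M₀ab/L³ = 6·(-12)·(12/5)·(18/5)/6³ = -72/25 kN
  M_A = M₀b(2a-b)/L² = (-12)·(18/5)·(2·(12/5)-(18/5))/6² = -36/25 kN·m
  R_B = -6M₀ab/L³ = -6·(-12)·(12/5)·(18/5)/6³ = 72/25 kN
  M_B = M₀a(2b-a)/L² = (-12)·(12/5)·(2·(18/5)-(12/5))/6² = -96/25 kN·m
Load 3 — applied couple M₀=16 kN·m at a=9/2 m (b=L-a=3/2):
  R_A = 6M₀ab/L³ = 6·16·(9/2)·(3/2)/6³ = 3 kN
  M_A = M₀b(2a-b)/L² = 16·(3/2)·(2·(9/2)-(3/2))/6² = 5 kN·m
  R_B = -6M₀ab/L³ = -6·16·(9/2)·(3/2)/6³ = -3 kN
  M_B = M₀a(2b-a)/L² = 16·(9/2)·(2·(3/2)-(9/2))/6² = -3 kN·m
Superposition: R_A = 1503/25 kN, M_A = 1589/25 kN·m, R_B = 1497/25 kN, M_B = -1671/25 kN·m

R_A = 1503/25 kN, M_A = 1589/25 kN·m, R_B = 1497/25 kN, M_B = -1671/25 kN·m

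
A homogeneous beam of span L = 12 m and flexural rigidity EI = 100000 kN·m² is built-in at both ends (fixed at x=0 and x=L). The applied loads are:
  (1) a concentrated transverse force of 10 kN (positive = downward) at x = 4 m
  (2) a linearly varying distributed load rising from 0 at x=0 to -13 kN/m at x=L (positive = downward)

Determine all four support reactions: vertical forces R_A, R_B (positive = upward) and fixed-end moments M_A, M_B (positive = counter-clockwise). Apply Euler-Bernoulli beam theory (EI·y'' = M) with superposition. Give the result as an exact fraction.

Load 1 — point force P=10 kN at a=4 m (b=L-a=8):
  R_A = Pb²(3a+b)/L³ = 10·8²·(3·4+8)/12³ = 200/27 kN
  M_A = Pab²/L² = 10·4·8²/12² = 160/9 kN·m
  R_B = Pa²(a+3b)/L³ = 10·4²·(4+3·8)/12³ = 70/27 kN
  M_B = -Pa²b/L² = -10·4²·8/12² = -80/9 kN·m
Load 2 — triangular load w₀=-13 kN/m (0→w₀ over full span):
  R_A = 3w₀L/20 = 3·(-13)·12/20 = -117/5 kN
  M_A = w₀L²/30 = (-13)·12²/30 = -312/5 kN·m
  R_B = 7w₀L/20 = 7·(-13)·12/20 = -273/5 kN
  M_B = -w₀L²/20 = -(-13)·12²/20 = 468/5 kN·m
Superposition: R_A = -2159/135 kN, M_A = -2008/45 kN·m, R_B = -7021/135 kN, M_B = 3812/45 kN·m

R_A = -2159/135 kN, M_A = -2008/45 kN·m, R_B = -7021/135 kN, M_B = 3812/45 kN·m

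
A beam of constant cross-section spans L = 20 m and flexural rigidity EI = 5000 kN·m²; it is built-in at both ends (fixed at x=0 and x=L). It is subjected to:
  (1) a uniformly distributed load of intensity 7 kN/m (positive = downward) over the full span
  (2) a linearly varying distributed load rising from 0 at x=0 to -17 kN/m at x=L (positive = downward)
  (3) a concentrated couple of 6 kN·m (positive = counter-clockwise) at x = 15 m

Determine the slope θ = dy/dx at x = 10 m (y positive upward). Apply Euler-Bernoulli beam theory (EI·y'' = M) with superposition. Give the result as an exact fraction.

Load 1 — uniform load w=7 kN/m over full span:
  θ_1 = -wx(L-x)(L-2x)/(12EI) = -7·10·(20-10)·(20-2·10)/(12·5000) = 0 rad
Load 2 — triangular load w₀=-17 kN/m (0→w₀ over full span):
  θ_2 = -w₀(2x(L-x)(L-2x)(x+2L)+x²(L-x)²)/(120LEI) = -(-17)·(2·10·(20-10)·(20-2·10)·(10+2·20)+10²·(20-10)²)/(120·20·5000) = 17/1200 rad
Load 3 — applied couple M₀=6 kN·m at a=15 m (b=L-a=5):
  θ_3 = (R_Ax²/2 - M_Ax)/EI  [x≤a] with R_A=27/80, M_A=15/8 = ((27/80)·10²/2 - (15/8)·10)/5000 = -3/8000 rad
Superposition: θ = Σ θ_i = 331/24000 rad ≈ 0.013792 rad

θ(10) = 331/24000 rad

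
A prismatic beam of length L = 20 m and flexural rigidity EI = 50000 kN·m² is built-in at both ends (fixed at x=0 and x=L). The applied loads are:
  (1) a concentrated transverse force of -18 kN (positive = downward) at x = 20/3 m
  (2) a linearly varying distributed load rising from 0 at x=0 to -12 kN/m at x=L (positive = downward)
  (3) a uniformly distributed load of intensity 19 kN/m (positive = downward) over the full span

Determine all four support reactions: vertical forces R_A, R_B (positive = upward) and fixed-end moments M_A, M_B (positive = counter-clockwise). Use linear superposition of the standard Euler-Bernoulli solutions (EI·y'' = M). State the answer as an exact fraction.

Load 1 — point force P=-18 kN at a=20/3 m (b=L-a=40/3):
  R_A = Pb²(3a+b)/L³ = (-18)·(40/3)²·(3·(20/3)+(40/3))/20³ = -40/3 kN
  M_A = Pab²/L² = (-18)·(20/3)·(40/3)²/20² = -160/3 kN·m
  R_B = Pa²(a+3b)/L³ = (-18)·(20/3)²·((20/3)+3·(40/3))/20³ = -14/3 kN
  M_B = -Pa²b/L² = -(-18)·(20/3)²·(40/3)/20² = 80/3 kN·m
Load 2 — triangular load w₀=-12 kN/m (0→w₀ over full span):
  R_A = 3w₀L/20 = 3·(-12)·20/20 = -36 kN
  M_A = w₀L²/30 = (-12)·20²/30 = -160 kN·m
  R_B = 7w₀L/20 = 7·(-12)·20/20 = -84 kN
  M_B = -w₀L²/20 = -(-12)·20²/20 = 240 kN·m
Load 3 — uniform load w=19 kN/m over full span:
  R_A = wL/2 = 19·20/2 = 190 kN
  M_A = wL²/12 = 19·20²/12 = 1900/3 kN·m
  R_B = wL/2 = 19·20/2 = 190 kN
  M_B = -wL²/12 = -19·20²/12 = -1900/3 kN·m
Superposition: R_A = 422/3 kN, M_A = 420 kN·m, R_B = 304/3 kN, M_B = -1100/3 kN·m

R_A = 422/3 kN, M_A = 420 kN·m, R_B = 304/3 kN, M_B = -1100/3 kN·m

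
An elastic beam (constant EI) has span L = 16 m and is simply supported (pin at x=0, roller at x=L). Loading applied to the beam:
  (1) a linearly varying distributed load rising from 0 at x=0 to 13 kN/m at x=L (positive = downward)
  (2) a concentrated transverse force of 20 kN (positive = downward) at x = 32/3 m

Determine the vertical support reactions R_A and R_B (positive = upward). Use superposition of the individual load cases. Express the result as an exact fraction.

R_A = 124/3 kN, R_B = 248/3 kN

Load 1 — triangular load w₀=13 kN/m (0→w₀ over full span):
  R_A = w₀L/6 = 13·16/6 = 104/3 kN
  R_B = w₀L/3 = 13·16/3 = 208/3 kN
Load 2 — point force P=20 kN at a=32/3 m (b=L-a=16/3):
  R_A = Pb/L = 20·(16/3)/16 = 20/3 kN
  R_B = Pa/L = 20·(32/3)/16 = 40/3 kN
Superposition: R_A = 124/3 kN, R_B = 248/3 kN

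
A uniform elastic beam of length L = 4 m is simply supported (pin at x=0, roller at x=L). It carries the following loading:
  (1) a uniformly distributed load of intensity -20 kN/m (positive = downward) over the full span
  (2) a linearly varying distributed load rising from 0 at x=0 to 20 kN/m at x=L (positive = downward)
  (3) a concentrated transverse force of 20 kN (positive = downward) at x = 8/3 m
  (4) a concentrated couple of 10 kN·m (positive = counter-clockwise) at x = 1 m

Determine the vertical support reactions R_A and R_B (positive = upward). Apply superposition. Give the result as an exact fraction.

R_A = -35/2 kN, R_B = -5/2 kN

Load 1 — uniform load w=-20 kN/m over full span:
  R_A = wL/2 = (-20)·4/2 = -40 kN
  R_B = wL/2 = (-20)·4/2 = -40 kN
Load 2 — triangular load w₀=20 kN/m (0→w₀ over full span):
  R_A = w₀L/6 = 20·4/6 = 40/3 kN
  R_B = w₀L/3 = 20·4/3 = 80/3 kN
Load 3 — point force P=20 kN at a=8/3 m (b=L-a=4/3):
  R_A = Pb/L = 20·(4/3)/4 = 20/3 kN
  R_B = Pa/L = 20·(8/3)/4 = 40/3 kN
Load 4 — applied couple M₀=10 kN·m at a=1 m (b=L-a=3):
  R_A = M₀/L = 10/4 = 5/2 kN
  R_B = -M₀/L = -10/4 = -5/2 kN
Superposition: R_A = -35/2 kN, R_B = -5/2 kN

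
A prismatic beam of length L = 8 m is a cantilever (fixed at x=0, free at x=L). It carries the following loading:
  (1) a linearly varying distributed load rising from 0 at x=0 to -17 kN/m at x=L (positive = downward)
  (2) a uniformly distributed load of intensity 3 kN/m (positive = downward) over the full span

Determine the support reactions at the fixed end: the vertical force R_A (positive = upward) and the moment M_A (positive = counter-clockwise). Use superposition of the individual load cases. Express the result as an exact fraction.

Load 1 — triangular load w₀=-17 kN/m (0→w₀ over full span):
  R_A = w₀L/2 = (-17)·8/2 = -68 kN
  M_A = w₀L²/3 = (-17)·8²/3 = -1088/3 kN·m
Load 2 — uniform load w=3 kN/m over full span:
  R_A = wL = 3·8 = 24 kN
  M_A = wL²/2 = 3·8²/2 = 96 kN·m
Superposition: R_A = -44 kN, M_A = -800/3 kN·m

R_A = -44 kN, M_A = -800/3 kN·m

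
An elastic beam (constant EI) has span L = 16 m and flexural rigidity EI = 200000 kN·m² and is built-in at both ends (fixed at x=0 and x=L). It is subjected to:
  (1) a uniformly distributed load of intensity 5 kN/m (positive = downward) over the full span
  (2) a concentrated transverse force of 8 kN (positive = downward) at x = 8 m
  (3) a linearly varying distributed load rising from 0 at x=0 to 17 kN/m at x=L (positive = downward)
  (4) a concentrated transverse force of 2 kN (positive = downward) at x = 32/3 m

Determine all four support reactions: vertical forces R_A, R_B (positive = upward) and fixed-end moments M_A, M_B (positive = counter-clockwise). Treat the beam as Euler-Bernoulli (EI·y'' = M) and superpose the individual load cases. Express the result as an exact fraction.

R_A = 11518/135 kN, M_A = 36464/135 kN·m, R_B = 18992/135 kN, M_B = -46576/135 kN·m

Load 1 — uniform load w=5 kN/m over full span:
  R_A = wL/2 = 5·16/2 = 40 kN
  M_A = wL²/12 = 5·16²/12 = 320/3 kN·m
  R_B = wL/2 = 5·16/2 = 40 kN
  M_B = -wL²/12 = -5·16²/12 = -320/3 kN·m
Load 2 — point force P=8 kN at a=8 m (b=L-a=8):
  R_A = Pb²(3a+b)/L³ = 8·8²·(3·8+8)/16³ = 4 kN
  M_A = Pab²/L² = 8·8·8²/16² = 16 kN·m
  R_B = Pa²(a+3b)/L³ = 8·8²·(8+3·8)/16³ = 4 kN
  M_B = -Pa²b/L² = -8·8²·8/16² = -16 kN·m
Load 3 — triangular load w₀=17 kN/m (0→w₀ over full span):
  R_A = 3w₀L/20 = 3·17·16/20 = 204/5 kN
  M_A = w₀L²/30 = 17·16²/30 = 2176/15 kN·m
  R_B = 7w₀L/20 = 7·17·16/20 = 476/5 kN
  M_B = -w₀L²/20 = -17·16²/20 = -1088/5 kN·m
Load 4 — point force P=2 kN at a=32/3 m (b=L-a=16/3):
  R_A = Pb²(3a+b)/L³ = 2·(16/3)²·(3·(32/3)+(16/3))/16³ = 14/27 kN
  M_A = Pab²/L² = 2·(32/3)·(16/3)²/16² = 64/27 kN·m
  R_B = Pa²(a+3b)/L³ = 2·(32/3)²·((32/3)+3·(16/3))/16³ = 40/27 kN
  M_B = -Pa²b/L² = -2·(32/3)²·(16/3)/16² = -128/27 kN·m
Superposition: R_A = 11518/135 kN, M_A = 36464/135 kN·m, R_B = 18992/135 kN, M_B = -46576/135 kN·m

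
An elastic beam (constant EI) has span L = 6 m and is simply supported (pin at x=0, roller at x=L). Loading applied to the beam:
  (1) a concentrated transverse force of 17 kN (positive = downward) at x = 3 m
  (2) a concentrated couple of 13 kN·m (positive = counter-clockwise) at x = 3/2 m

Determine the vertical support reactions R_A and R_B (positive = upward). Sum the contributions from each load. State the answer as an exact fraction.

R_A = 32/3 kN, R_B = 19/3 kN

Load 1 — point force P=17 kN at a=3 m (b=L-a=3):
  R_A = Pb/L = 17·3/6 = 17/2 kN
  R_B = Pa/L = 17·3/6 = 17/2 kN
Load 2 — applied couple M₀=13 kN·m at a=3/2 m (b=L-a=9/2):
  R_A = M₀/L = 13/6 kN
  R_B = -M₀/L = -13/6 kN
Superposition: R_A = 32/3 kN, R_B = 19/3 kN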